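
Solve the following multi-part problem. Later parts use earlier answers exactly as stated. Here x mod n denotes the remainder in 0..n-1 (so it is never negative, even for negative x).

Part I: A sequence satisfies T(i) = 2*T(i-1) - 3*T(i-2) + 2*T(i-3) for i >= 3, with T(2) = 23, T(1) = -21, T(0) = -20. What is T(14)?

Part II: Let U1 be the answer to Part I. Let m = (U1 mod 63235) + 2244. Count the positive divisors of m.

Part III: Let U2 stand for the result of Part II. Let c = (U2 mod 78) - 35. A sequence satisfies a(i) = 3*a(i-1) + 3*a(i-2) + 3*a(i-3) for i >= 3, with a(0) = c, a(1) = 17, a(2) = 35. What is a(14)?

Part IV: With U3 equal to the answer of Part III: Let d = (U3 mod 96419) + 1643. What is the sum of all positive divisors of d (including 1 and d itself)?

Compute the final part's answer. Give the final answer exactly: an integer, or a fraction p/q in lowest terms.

Part I: T(3) = 2*(23) - 3*(-21) + 2*(-20) = 69; iterating: T(3)=69, T(4)=27, T(5)=-107, T(6)=-157, T(7)=61, T(8)=379, T(9)=261, T(10)=-493, T(11)=-1011, T(12)=-21, T(13)=2005, T(14)=2051; answer 2051
Part II: U1 = 2051; m = 4295; 4295 = 5 * 859; number of divisors = (1+1) * (1+1) = 4; answer 4
Part III: U2 = 4; c = -31; a(3) = 3*(35) + 3*(17) + 3*(-31) = 63; iterating: a(3)=63, a(4)=345, a(5)=1329, a(6)=5211, a(7)=20655, a(8)=81585, a(9)=322353, a(10)=1273779, a(11)=5033151, a(12)=19887849, a(13)=78584337, a(14)=310516011; answer 310516011
Part IV: U3 = 310516011; d = 48474; 48474 = 2 * 3^2 * 2693; sigma = (1 + 2) * (1 + 3 + 9) * (1 + 2693) = 3 * 13 * 2694 = 105066; answer 105066

105066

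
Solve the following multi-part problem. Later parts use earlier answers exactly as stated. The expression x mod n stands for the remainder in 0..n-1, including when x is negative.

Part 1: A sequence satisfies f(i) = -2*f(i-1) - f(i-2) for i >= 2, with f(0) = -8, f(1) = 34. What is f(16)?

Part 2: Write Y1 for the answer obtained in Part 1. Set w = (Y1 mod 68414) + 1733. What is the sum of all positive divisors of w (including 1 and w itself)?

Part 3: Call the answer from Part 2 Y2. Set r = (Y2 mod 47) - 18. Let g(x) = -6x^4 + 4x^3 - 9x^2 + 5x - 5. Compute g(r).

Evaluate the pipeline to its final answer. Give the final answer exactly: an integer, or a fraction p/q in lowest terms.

Part 1: f(2) = -2*(34) - 1*(-8) = -60; iterating: f(2)=-60, f(3)=86, f(4)=-112, f(5)=138, f(6)=-164, f(7)=190, f(8)=-216, f(9)=242, f(10)=-268, f(11)=294, f(12)=-320, f(13)=346, f(14)=-372, f(15)=398, f(16)=-424; answer -424
Part 2: Y1 = -424; w = 69723; 69723 = 3^2 * 61 * 127; sigma = (1 + 3 + 9) * (1 + 61) * (1 + 127) = 13 * 62 * 128 = 103168; answer 103168
Part 3: Y2 = 103168; r = -15; -6*(-15)^4 + 4*(-15)^3 - 9*(-15)^2 + 5*(-15)^1 - 5 = (-303750) + (-13500) + (-2025) + (-75) + (-5) = -319355; answer -319355

-319355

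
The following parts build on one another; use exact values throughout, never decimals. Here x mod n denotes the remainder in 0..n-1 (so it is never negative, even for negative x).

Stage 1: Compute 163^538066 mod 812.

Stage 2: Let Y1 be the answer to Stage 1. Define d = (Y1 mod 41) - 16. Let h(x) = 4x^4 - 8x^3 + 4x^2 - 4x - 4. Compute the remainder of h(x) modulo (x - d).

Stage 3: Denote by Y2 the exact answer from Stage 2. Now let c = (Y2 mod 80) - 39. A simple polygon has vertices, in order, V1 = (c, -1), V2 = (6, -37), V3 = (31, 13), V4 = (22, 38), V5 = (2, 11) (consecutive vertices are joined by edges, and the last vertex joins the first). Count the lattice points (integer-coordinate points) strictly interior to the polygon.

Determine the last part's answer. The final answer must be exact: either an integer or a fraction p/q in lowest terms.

1198

Stage 1: squarings mod 812: 163^1=163, 163^2=585, 163^4=373, 163^8=277, 163^16=401, 163^32=25, 163^64=625, 163^128=53, 163^256=373, 163^512=277, 163^1024=401, 163^2048=25, 163^4096=625, 163^8192=53, 163^16384=373, 163^32768=277, 163^65536=401, 163^131072=25, 163^262144=625, 163^524288=53; 163^538066 = 163^2 * 163^16 * 163^64 * 163^128 * 163^256 * 163^1024 * 163^4096 * 163^8192 * 163^524288 = 149 (mod 812); answer 149
Stage 2: Y1 = 149; d = 10; remainder = value at the root: 4*(10)^4 - 8*(10)^3 + 4*(10)^2 - 4*(10)^1 - 4 = (40000) + (-8000) + (400) + (-40) + (-4) = 32356; answer 32356
Stage 3: Y2 = 32356; c = -3; cross terms: (-3*-37 - 6*-1)=117, (6*13 - 31*-37)=1225, (31*38 - 22*13)=892, (22*11 - 2*38)=166, (2*-1 - -3*11)=31; twice the area = |2431| = 2431; area = 2431/2; boundary points = 9 + 25 + 1 + 1 + 1 = 37; strictly interior points = area - boundary/2 + 1 = 1198; answer 1198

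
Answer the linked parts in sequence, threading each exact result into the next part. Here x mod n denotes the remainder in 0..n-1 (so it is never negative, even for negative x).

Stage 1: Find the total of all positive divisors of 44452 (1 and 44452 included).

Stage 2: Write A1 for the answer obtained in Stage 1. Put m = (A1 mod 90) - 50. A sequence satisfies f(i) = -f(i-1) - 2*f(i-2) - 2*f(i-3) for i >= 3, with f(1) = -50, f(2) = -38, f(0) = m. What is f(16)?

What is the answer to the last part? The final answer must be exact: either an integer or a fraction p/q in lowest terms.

Stage 1: 44452 = 2^2 * 11113; sigma = (1 + 2 + 4) * (1 + 11113) = 7 * 11114 = 77798; answer 77798
Stage 2: A1 = 77798; m = -12; f(3) = -1*(-38) - 2*(-50) - 2*(-12) = 162; iterating: f(3)=162, f(4)=14, f(5)=-262, f(6)=-90, f(7)=586, f(8)=118, f(9)=-1110, f(10)=-298, f(11)=2282, f(12)=534, f(13)=-4502, f(14)=-1130, f(15)=9066, f(16)=2198; answer 2198

2198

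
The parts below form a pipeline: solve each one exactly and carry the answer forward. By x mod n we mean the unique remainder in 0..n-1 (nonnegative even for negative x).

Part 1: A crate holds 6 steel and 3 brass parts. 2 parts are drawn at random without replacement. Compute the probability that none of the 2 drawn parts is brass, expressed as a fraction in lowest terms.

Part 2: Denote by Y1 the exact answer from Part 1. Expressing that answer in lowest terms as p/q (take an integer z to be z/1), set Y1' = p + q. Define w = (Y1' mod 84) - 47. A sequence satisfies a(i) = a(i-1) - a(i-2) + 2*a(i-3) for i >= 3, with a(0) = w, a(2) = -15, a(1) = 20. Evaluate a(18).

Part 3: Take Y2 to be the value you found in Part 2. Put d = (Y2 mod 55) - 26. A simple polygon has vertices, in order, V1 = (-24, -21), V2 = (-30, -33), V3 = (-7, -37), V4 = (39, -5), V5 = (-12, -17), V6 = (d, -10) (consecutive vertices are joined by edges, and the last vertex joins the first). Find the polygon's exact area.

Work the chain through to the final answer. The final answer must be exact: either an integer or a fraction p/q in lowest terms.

Part 1: total draws C(9,2) = 36; favorable C(6,2) = 15; P = 5/12; answer 5/12
Part 2: Y1 = 5/12; threaded value p + q = 17; w = -30; a(3) = 1*(-15) - 1*(20) + 2*(-30) = -95; iterating: a(3)=-95, a(4)=-40, a(5)=25, a(6)=-125, a(7)=-230, a(8)=-55, a(9)=-75, a(10)=-480, a(11)=-515, a(12)=-185, a(13)=-630, a(14)=-1475, a(15)=-1215, a(16)=-1000, a(17)=-2735, a(18)=-4165; answer -4165
Part 3: Y2 = -4165; d = -11; cross terms: (-24*-33 - -30*-21)=162, (-30*-37 - -7*-33)=879, (-7*-5 - 39*-37)=1478, (39*-17 - -12*-5)=-723, (-12*-10 - -11*-17)=-67, (-11*-21 - -24*-10)=-9; twice the area = |1720| = 1720; area = 860; answer 860

860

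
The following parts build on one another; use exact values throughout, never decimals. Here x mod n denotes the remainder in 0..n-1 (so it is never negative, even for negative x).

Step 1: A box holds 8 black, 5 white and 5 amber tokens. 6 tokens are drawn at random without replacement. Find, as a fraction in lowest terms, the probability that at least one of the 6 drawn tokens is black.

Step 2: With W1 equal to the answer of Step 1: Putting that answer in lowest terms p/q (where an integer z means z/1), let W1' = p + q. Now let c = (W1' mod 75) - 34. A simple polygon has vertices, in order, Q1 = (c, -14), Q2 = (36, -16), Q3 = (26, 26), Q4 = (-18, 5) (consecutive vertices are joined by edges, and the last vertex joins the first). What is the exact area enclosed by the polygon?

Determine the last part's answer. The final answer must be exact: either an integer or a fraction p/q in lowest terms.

1143

Step 1: total draws C(18,6) = 18564; complement C(10,6) = 210; favorable 18564 - 210 = 18354; P = 437/442; answer 437/442
Step 2: W1 = 437/442; threaded value p + q = 879; c = 20; cross terms: (20*-16 - 36*-14)=184, (36*26 - 26*-16)=1352, (26*5 - -18*26)=598, (-18*-14 - 20*5)=152; twice the area = |2286| = 2286; area = 1143; answer 1143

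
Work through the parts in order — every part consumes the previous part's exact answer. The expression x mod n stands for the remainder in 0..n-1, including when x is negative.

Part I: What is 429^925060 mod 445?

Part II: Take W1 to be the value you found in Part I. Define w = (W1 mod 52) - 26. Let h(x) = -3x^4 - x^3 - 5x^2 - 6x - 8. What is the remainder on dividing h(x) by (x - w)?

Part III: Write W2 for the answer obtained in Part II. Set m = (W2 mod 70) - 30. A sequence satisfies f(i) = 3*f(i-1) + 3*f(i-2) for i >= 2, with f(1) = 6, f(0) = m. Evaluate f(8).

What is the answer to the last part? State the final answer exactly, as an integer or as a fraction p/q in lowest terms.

Part I: squarings mod 445: 429^1=429, 429^2=256, 429^4=121, 429^8=401, 429^16=156, 429^32=306, 429^64=186, 429^128=331, 429^256=91, 429^512=271, 429^1024=16, 429^2048=256, 429^4096=121, 429^8192=401, 429^16384=156, 429^32768=306, 429^65536=186, 429^131072=331, 429^262144=91, 429^524288=271; 429^925060 = 429^4 * 429^128 * 429^256 * 429^1024 * 429^2048 * 429^4096 * 429^131072 * 429^262144 * 429^524288 = 121 (mod 445); answer 121
Part II: W1 = 121; w = -9; remainder = value at the root: -3*(-9)^4 - 1*(-9)^3 - 5*(-9)^2 - 6*(-9)^1 - 8 = (-19683) + (729) + (-405) + (54) + (-8) = -19313; answer -19313
Part III: W2 = -19313; m = -23; f(2) = 3*(6) + 3*(-23) = -51; iterating: f(2)=-51, f(3)=-135, f(4)=-558, f(5)=-2079, f(6)=-7911, f(7)=-29970, f(8)=-113643; answer -113643

-113643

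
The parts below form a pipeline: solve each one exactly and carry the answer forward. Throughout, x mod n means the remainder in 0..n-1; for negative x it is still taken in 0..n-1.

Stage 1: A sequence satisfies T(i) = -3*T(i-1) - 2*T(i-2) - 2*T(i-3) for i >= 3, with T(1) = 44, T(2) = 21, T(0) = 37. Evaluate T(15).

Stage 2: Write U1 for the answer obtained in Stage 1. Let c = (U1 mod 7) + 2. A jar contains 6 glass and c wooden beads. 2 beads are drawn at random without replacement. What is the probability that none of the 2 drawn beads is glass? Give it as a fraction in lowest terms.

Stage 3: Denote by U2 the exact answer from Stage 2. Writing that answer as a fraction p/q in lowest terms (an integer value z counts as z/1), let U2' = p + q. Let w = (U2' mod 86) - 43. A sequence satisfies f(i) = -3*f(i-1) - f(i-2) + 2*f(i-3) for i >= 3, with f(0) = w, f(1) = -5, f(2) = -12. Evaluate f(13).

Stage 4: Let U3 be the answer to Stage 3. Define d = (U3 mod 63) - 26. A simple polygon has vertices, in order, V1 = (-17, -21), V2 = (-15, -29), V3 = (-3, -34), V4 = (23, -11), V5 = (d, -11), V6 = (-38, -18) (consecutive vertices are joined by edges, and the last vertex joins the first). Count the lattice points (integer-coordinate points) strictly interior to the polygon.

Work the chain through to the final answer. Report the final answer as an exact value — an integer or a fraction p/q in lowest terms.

Stage 1: T(3) = -3*(21) - 2*(44) - 2*(37) = -225; iterating: T(3)=-225, T(4)=545, T(5)=-1227, T(6)=3041, T(7)=-7759, T(8)=19649, T(9)=-49511, T(10)=124753, T(11)=-314535, T(12)=793121, T(13)=-1999799, T(14)=5042225, T(15)=-12713319; answer -12713319
Stage 2: U1 = -12713319; c = 6; total draws C(12,2) = 66; favorable C(6,2) = 15; P = 5/22; answer 5/22
Stage 3: U2 = 5/22; threaded value p + q = 27; w = -16; f(3) = -3*(-12) - 1*(-5) + 2*(-16) = 9; iterating: f(3)=9, f(4)=-25, f(5)=42, f(6)=-83, f(7)=157, f(8)=-304, f(9)=589, f(10)=-1149, f(11)=2250, f(12)=-4423, f(13)=8721; answer 8721
Stage 4: U3 = 8721; d = 1; cross terms: (-17*-29 - -15*-21)=178, (-15*-34 - -3*-29)=423, (-3*-11 - 23*-34)=815, (23*-11 - 1*-11)=-242, (1*-18 - -38*-11)=-436, (-38*-21 - -17*-18)=492; twice the area = |1230| = 1230; area = 615; boundary points = 2 + 1 + 1 + 22 + 1 + 3 = 30; strictly interior points = area - boundary/2 + 1 = 601; answer 601

601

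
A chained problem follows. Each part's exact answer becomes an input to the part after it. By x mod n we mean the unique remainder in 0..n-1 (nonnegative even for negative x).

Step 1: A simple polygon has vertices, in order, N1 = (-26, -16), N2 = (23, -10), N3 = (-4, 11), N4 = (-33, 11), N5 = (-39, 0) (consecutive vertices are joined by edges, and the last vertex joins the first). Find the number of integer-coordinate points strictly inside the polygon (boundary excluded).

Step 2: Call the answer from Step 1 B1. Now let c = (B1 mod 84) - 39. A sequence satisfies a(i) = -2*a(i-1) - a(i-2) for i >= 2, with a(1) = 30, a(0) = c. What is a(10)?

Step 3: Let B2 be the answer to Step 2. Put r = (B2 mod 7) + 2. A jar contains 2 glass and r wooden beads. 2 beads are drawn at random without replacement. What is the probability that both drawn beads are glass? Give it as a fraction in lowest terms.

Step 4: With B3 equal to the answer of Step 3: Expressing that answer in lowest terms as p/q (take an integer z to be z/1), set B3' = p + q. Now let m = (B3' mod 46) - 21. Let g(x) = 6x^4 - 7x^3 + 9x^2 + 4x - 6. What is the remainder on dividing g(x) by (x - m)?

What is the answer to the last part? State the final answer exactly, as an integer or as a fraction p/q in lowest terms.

Step 1: cross terms: (-26*-10 - 23*-16)=628, (23*11 - -4*-10)=213, (-4*11 - -33*11)=319, (-33*0 - -39*11)=429, (-39*-16 - -26*0)=624; twice the area = |2213| = 2213; area = 2213/2; boundary points = 1 + 3 + 29 + 1 + 1 = 35; strictly interior points = area - boundary/2 + 1 = 1090; answer 1090
Step 2: B1 = 1090; c = 43; a(2) = -2*(30) - 1*(43) = -103; iterating: a(2)=-103, a(3)=176, a(4)=-249, a(5)=322, a(6)=-395, a(7)=468, a(8)=-541, a(9)=614, a(10)=-687; answer -687
Step 3: B2 = -687; r = 8; total draws C(10,2) = 45; favorable C(2,2) = 1; P = 1/45; answer 1/45
Step 4: B3 = 1/45; threaded value p + q = 46; m = -21; remainder = value at the root: 6*(-21)^4 - 7*(-21)^3 + 9*(-21)^2 + 4*(-21)^1 - 6 = (1166886) + (64827) + (3969) + (-84) + (-6) = 1235592; answer 1235592

1235592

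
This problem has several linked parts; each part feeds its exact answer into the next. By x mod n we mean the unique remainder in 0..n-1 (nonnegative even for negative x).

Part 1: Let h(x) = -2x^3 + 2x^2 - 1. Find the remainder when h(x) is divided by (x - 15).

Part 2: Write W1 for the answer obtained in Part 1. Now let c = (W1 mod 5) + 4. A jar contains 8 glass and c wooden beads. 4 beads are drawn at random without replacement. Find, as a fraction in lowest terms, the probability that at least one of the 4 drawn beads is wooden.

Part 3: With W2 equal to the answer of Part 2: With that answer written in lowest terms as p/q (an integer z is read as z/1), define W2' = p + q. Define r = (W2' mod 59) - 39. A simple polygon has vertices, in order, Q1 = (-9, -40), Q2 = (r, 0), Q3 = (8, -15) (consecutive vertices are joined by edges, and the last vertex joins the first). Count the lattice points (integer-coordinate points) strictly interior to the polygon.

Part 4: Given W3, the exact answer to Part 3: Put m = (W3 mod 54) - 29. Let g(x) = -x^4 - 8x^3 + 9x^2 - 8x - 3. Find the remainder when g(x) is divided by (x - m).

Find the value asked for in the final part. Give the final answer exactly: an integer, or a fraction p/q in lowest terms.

801

Part 1: remainder = value at the root: -2*(15)^3 + 2*(15)^2 - 1 = (-6750) + (450) + (-1) = -6301; answer -6301
Part 2: W1 = -6301; c = 8; total draws C(16,4) = 1820; complement C(8,4) = 70; favorable 1820 - 70 = 1750; P = 25/26; answer 25/26
Part 3: W2 = 25/26; threaded value p + q = 51; r = 12; cross terms: (-9*0 - 12*-40)=480, (12*-15 - 8*0)=-180, (8*-40 - -9*-15)=-455; twice the area = |-155| = 155; area = 155/2; boundary points = 1 + 1 + 1 = 3; strictly interior points = area - boundary/2 + 1 = 77; answer 77
Part 4: W3 = 77; m = -6; remainder = value at the root: -1*(-6)^4 - 8*(-6)^3 + 9*(-6)^2 - 8*(-6)^1 - 3 = (-1296) + (1728) + (324) + (48) + (-3) = 801; answer 801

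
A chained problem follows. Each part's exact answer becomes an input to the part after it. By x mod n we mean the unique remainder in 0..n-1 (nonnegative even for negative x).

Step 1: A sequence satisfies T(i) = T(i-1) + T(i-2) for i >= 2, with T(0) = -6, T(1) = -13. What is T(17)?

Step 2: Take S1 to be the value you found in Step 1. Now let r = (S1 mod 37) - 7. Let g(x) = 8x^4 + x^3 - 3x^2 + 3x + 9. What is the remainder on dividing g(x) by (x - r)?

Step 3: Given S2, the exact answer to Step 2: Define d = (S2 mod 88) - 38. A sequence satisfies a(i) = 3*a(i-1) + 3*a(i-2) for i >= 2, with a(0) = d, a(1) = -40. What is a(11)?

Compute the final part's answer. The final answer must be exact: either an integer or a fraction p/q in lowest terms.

-6246315

Step 1: T(2) = 1*(-13) + 1*(-6) = -19; iterating: T(2)=-19, T(3)=-32, T(4)=-51, T(5)=-83, T(6)=-134, T(7)=-217, T(8)=-351, T(9)=-568, T(10)=-919, T(11)=-1487, T(12)=-2406, T(13)=-3893, T(14)=-6299, T(15)=-10192, T(16)=-16491, T(17)=-26683; answer -26683
Step 2: S1 = -26683; r = 24; remainder = value at the root: 8*(24)^4 + 1*(24)^3 - 3*(24)^2 + 3*(24)^1 + 9 = (2654208) + (13824) + (-1728) + (72) + (9) = 2666385; answer 2666385
Step 3: S2 = 2666385; d = 35; a(2) = 3*(-40) + 3*(35) = -15; iterating: a(2)=-15, a(3)=-165, a(4)=-540, a(5)=-2115, a(6)=-7965, a(7)=-30240, a(8)=-114615, a(9)=-434565, a(10)=-1647540, a(11)=-6246315; answer -6246315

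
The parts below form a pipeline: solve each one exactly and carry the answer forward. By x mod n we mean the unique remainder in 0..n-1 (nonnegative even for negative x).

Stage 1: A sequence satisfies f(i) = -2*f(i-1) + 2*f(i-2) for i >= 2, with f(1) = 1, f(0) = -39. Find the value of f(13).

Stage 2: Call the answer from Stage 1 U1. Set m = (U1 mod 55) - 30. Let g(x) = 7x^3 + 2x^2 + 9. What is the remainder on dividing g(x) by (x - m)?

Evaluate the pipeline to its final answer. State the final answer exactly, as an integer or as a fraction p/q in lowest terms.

-9066

Stage 1: f(2) = -2*(1) + 2*(-39) = -80; iterating: f(2)=-80, f(3)=162, f(4)=-484, f(5)=1292, f(6)=-3552, f(7)=9688, f(8)=-26480, f(9)=72336, f(10)=-197632, f(11)=539936, f(12)=-1475136, f(13)=4030144; answer 4030144
Stage 2: U1 = 4030144; m = -11; remainder = value at the root: 7*(-11)^3 + 2*(-11)^2 + 9 = (-9317) + (242) + (9) = -9066; answer -9066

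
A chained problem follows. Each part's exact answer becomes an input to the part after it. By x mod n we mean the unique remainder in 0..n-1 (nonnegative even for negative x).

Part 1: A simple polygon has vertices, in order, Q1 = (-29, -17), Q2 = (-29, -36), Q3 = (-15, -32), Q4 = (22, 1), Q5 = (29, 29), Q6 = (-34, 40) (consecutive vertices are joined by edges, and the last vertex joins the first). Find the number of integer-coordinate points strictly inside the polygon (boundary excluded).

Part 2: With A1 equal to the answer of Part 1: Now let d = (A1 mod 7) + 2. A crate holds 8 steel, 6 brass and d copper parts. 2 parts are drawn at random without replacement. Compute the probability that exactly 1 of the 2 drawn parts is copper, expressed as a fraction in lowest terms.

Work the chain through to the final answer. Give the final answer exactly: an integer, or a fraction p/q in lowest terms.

Part 1: cross terms: (-29*-36 - -29*-17)=551, (-29*-32 - -15*-36)=388, (-15*1 - 22*-32)=689, (22*29 - 29*1)=609, (29*40 - -34*29)=2146, (-34*-17 - -29*40)=1738; twice the area = |6121| = 6121; area = 6121/2; boundary points = 19 + 2 + 1 + 7 + 1 + 1 = 31; strictly interior points = area - boundary/2 + 1 = 3046; answer 3046
Part 2: A1 = 3046; d = 3; total draws C(17,2) = 136; favorable C(3,1)*C(14,1) = 42; P = 21/68; answer 21/68

21/68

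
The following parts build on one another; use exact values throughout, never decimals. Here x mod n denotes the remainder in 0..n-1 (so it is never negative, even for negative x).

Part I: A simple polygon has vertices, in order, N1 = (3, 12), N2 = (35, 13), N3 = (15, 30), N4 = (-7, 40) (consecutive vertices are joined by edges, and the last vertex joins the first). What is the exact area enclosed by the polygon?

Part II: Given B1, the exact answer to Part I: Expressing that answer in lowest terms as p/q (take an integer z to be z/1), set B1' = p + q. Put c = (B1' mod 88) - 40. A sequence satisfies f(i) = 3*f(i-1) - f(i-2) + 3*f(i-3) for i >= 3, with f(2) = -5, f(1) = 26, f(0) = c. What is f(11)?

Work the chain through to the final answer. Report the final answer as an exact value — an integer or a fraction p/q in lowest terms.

Part I: cross terms: (3*13 - 35*12)=-381, (35*30 - 15*13)=855, (15*40 - -7*30)=810, (-7*12 - 3*40)=-204; twice the area = |1080| = 1080; area = 540; answer 540
Part II: B1 = 540; threaded value p + q = 541; c = -27; f(3) = 3*(-5) - 1*(26) + 3*(-27) = -122; iterating: f(3)=-122, f(4)=-283, f(5)=-742, f(6)=-2309, f(7)=-7034, f(8)=-21019, f(9)=-62950, f(10)=-188933, f(11)=-566906; answer -566906

-566906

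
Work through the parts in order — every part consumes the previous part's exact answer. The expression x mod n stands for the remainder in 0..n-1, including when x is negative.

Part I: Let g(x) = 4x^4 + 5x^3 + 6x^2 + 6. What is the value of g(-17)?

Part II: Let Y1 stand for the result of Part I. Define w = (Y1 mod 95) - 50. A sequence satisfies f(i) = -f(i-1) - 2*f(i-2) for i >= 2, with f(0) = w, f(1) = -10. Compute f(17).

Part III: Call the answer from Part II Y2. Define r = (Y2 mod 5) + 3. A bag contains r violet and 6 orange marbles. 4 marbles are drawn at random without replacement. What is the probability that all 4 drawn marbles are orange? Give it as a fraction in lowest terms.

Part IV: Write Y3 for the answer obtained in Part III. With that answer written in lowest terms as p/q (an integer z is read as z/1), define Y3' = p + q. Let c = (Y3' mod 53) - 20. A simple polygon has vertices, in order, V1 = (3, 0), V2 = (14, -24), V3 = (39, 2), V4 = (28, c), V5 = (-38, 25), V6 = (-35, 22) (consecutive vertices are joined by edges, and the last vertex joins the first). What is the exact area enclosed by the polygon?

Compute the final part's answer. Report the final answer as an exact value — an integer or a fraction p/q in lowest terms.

3049/2

Part I: 4*(-17)^4 + 5*(-17)^3 + 6*(-17)^2 + 6 = (334084) + (-24565) + (1734) + (6) = 311259; answer 311259
Part II: Y1 = 311259; w = -11; f(2) = -1*(-10) - 2*(-11) = 32; iterating: f(2)=32, f(3)=-12, f(4)=-52, f(5)=76, f(6)=28, f(7)=-180, f(8)=124, f(9)=236, f(10)=-484, f(11)=12, f(12)=956, f(13)=-980, f(14)=-932, f(15)=2892, f(16)=-1028, f(17)=-4756; answer -4756
Part III: Y2 = -4756; r = 7; total draws C(13,4) = 715; favorable C(6,4) = 15; P = 3/143; answer 3/143
Part IV: Y3 = 3/143; threaded value p + q = 146; c = 20; cross terms: (3*-24 - 14*0)=-72, (14*2 - 39*-24)=964, (39*20 - 28*2)=724, (28*25 - -38*20)=1460, (-38*22 - -35*25)=39, (-35*0 - 3*22)=-66; twice the area = |3049| = 3049; area = 3049/2; answer 3049/2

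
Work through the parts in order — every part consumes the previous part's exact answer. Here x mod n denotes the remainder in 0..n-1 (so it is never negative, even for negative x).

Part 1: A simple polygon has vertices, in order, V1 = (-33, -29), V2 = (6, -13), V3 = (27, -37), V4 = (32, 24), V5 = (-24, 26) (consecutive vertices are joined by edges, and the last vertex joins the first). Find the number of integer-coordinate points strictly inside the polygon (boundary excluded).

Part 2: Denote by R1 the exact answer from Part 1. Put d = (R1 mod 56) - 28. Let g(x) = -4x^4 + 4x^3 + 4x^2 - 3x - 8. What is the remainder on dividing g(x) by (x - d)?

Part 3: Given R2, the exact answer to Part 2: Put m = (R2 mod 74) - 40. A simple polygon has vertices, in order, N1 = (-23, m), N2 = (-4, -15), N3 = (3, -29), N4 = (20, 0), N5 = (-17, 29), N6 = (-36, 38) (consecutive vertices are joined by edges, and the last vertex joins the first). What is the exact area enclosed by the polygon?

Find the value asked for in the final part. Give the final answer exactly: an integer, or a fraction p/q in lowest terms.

Part 1: cross terms: (-33*-13 - 6*-29)=603, (6*-37 - 27*-13)=129, (27*24 - 32*-37)=1832, (32*26 - -24*24)=1408, (-24*-29 - -33*26)=1554; twice the area = |5526| = 5526; area = 2763; boundary points = 1 + 3 + 1 + 2 + 1 = 8; strictly interior points = area - boundary/2 + 1 = 2760; answer 2760
Part 2: R1 = 2760; d = -12; remainder = value at the root: -4*(-12)^4 + 4*(-12)^3 + 4*(-12)^2 - 3*(-12)^1 - 8 = (-82944) + (-6912) + (576) + (36) + (-8) = -89252; answer -89252
Part 3: R2 = -89252; m = 26; cross terms: (-23*-15 - -4*26)=449, (-4*-29 - 3*-15)=161, (3*0 - 20*-29)=580, (20*29 - -17*0)=580, (-17*38 - -36*29)=398, (-36*26 - -23*38)=-62; twice the area = |2106| = 2106; area = 1053; answer 1053

1053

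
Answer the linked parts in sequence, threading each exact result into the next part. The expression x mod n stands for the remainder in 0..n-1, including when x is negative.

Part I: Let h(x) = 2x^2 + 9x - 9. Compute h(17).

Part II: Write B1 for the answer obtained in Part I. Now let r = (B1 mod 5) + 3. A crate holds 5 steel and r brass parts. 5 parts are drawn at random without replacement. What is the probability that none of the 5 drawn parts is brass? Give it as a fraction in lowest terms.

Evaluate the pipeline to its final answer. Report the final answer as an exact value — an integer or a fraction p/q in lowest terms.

1/252

Part I: 2*(17)^2 + 9*(17)^1 - 9 = (578) + (153) + (-9) = 722; answer 722
Part II: B1 = 722; r = 5; total draws C(10,5) = 252; favorable C(5,5) = 1; P = 1/252; answer 1/252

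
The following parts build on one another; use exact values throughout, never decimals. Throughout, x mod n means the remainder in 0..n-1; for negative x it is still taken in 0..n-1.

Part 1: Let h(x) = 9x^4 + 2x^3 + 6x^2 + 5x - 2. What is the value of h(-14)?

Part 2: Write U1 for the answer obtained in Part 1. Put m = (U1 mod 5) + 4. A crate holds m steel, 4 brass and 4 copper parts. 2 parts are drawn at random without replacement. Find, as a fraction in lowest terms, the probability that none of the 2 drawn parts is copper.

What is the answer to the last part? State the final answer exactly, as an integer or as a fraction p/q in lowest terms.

Part 1: 9*(-14)^4 + 2*(-14)^3 + 6*(-14)^2 + 5*(-14)^1 - 2 = (345744) + (-5488) + (1176) + (-70) + (-2) = 341360; answer 341360
Part 2: U1 = 341360; m = 4; total draws C(12,2) = 66; favorable C(8,2) = 28; P = 14/33; answer 14/33

14/33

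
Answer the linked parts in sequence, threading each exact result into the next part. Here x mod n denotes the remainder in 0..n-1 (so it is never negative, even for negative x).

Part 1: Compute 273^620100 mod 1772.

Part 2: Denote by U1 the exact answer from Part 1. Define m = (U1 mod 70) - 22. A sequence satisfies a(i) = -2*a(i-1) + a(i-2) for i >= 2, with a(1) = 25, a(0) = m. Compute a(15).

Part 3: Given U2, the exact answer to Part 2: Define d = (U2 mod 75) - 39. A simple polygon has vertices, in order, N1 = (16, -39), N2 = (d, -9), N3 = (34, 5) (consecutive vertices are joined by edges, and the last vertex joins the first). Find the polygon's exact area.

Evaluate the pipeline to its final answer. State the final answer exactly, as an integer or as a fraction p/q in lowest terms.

Part 1: squarings mod 1772: 273^1=273, 273^2=105, 273^4=393, 273^8=285, 273^16=1485, 273^32=857, 273^64=841, 273^128=253, 273^256=217, 273^512=1017, 273^1024=1213, 273^2048=609, 273^4096=533, 273^8192=569, 273^16384=1257, 273^32768=1197, 273^65536=1033, 273^131072=345, 273^262144=301, 273^524288=229; 273^620100 = 273^4 * 273^64 * 273^512 * 273^1024 * 273^4096 * 273^8192 * 273^16384 * 273^65536 * 273^524288 = 13 (mod 1772); answer 13
Part 2: U1 = 13; m = -9; a(2) = -2*(25) + 1*(-9) = -59; iterating: a(2)=-59, a(3)=143, a(4)=-345, a(5)=833, a(6)=-2011, a(7)=4855, a(8)=-11721, a(9)=28297, a(10)=-68315, a(11)=164927, a(12)=-398169, a(13)=961265, a(14)=-2320699, a(15)=5602663; answer 5602663
Part 3: U2 = 5602663; d = -26; cross terms: (16*-9 - -26*-39)=-1158, (-26*5 - 34*-9)=176, (34*-39 - 16*5)=-1406; twice the area = |-2388| = 2388; area = 1194; answer 1194

1194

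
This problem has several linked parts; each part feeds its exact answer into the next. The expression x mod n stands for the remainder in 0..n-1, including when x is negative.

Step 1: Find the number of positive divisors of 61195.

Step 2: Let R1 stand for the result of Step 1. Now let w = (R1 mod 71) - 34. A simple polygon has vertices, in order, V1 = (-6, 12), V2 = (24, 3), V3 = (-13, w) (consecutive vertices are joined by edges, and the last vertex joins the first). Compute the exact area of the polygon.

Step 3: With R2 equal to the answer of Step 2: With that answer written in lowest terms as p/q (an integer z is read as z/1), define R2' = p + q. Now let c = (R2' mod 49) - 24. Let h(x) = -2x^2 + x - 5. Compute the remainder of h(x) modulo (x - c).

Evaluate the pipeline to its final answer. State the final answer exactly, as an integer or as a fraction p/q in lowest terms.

-995

Step 1: 61195 = 5 * 12239; number of divisors = (1+1) * (1+1) = 4; answer 4
Step 2: R1 = 4; w = -30; cross terms: (-6*3 - 24*12)=-306, (24*-30 - -13*3)=-681, (-13*12 - -6*-30)=-336; twice the area = |-1323| = 1323; area = 1323/2; answer 1323/2
Step 3: R2 = 1323/2; threaded value p + q = 1325; c = -22; remainder = value at the root: -2*(-22)^2 + 1*(-22)^1 - 5 = (-968) + (-22) + (-5) = -995; answer -995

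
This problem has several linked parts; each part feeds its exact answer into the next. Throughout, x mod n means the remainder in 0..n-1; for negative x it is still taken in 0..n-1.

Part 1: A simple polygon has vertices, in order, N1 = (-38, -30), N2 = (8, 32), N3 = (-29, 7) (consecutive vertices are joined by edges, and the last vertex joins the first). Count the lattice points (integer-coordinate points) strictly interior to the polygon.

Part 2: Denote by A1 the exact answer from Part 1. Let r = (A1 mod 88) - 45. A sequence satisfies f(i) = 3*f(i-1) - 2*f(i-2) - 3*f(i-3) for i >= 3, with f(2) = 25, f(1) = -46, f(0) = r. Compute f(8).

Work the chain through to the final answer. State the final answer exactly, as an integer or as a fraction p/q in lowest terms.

-794

Part 1: cross terms: (-38*32 - 8*-30)=-976, (8*7 - -29*32)=984, (-29*-30 - -38*7)=1136; twice the area = |1144| = 1144; area = 572; boundary points = 2 + 1 + 1 = 4; strictly interior points = area - boundary/2 + 1 = 571; answer 571
Part 2: A1 = 571; r = -2; f(3) = 3*(25) - 2*(-46) - 3*(-2) = 173; iterating: f(3)=173, f(4)=607, f(5)=1400, f(6)=2467, f(7)=2780, f(8)=-794; answer -794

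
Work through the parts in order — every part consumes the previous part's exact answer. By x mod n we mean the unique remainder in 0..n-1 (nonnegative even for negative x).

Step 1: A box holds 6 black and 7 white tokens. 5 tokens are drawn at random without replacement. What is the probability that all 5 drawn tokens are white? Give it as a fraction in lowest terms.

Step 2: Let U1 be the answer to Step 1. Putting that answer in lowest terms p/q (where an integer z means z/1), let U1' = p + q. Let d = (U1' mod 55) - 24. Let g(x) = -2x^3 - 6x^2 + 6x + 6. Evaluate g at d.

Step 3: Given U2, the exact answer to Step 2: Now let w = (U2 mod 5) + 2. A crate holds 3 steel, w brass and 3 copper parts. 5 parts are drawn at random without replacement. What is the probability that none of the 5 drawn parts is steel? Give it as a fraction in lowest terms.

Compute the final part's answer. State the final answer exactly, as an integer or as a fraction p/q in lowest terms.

4/33

Step 1: total draws C(13,5) = 1287; favorable C(7,5) = 21; P = 7/429; answer 7/429
Step 2: U1 = 7/429; threaded value p + q = 436; d = 27; -2*(27)^3 - 6*(27)^2 + 6*(27)^1 + 6 = (-39366) + (-4374) + (162) + (6) = -43572; answer -43572
Step 3: U2 = -43572; w = 5; total draws C(11,5) = 462; favorable C(8,5) = 56; P = 4/33; answer 4/33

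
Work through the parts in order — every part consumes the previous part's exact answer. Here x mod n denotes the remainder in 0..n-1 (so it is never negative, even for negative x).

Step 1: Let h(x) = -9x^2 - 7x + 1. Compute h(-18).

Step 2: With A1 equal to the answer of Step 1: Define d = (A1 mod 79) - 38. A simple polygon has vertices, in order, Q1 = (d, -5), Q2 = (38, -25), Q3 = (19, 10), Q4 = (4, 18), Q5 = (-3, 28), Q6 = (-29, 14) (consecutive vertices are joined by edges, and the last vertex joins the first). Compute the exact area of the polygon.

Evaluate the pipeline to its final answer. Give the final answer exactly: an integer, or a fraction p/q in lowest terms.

Step 1: -9*(-18)^2 - 7*(-18)^1 + 1 = (-2916) + (126) + (1) = -2789; answer -2789
Step 2: A1 = -2789; d = 17; cross terms: (17*-25 - 38*-5)=-235, (38*10 - 19*-25)=855, (19*18 - 4*10)=302, (4*28 - -3*18)=166, (-3*14 - -29*28)=770, (-29*-5 - 17*14)=-93; twice the area = |1765| = 1765; area = 1765/2; answer 1765/2

1765/2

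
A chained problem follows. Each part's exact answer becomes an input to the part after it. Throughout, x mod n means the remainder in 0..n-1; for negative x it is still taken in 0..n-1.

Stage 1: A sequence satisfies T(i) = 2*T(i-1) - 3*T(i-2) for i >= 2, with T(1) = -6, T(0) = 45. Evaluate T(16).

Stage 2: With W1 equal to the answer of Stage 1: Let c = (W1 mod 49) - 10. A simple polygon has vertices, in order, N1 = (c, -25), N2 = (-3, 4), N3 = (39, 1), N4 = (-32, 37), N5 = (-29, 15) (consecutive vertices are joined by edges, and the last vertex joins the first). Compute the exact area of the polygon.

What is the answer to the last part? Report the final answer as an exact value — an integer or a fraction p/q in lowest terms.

Stage 1: T(2) = 2*(-6) - 3*(45) = -147; iterating: T(2)=-147, T(3)=-276, T(4)=-111, T(5)=606, T(6)=1545, T(7)=1272, T(8)=-2091, T(9)=-7998, T(10)=-9723, T(11)=4548, T(12)=38265, T(13)=62886, T(14)=10977, T(15)=-166704, T(16)=-366339; answer -366339
Stage 2: W1 = -366339; c = 24; cross terms: (24*4 - -3*-25)=21, (-3*1 - 39*4)=-159, (39*37 - -32*1)=1475, (-32*15 - -29*37)=593, (-29*-25 - 24*15)=365; twice the area = |2295| = 2295; area = 2295/2; answer 2295/2

2295/2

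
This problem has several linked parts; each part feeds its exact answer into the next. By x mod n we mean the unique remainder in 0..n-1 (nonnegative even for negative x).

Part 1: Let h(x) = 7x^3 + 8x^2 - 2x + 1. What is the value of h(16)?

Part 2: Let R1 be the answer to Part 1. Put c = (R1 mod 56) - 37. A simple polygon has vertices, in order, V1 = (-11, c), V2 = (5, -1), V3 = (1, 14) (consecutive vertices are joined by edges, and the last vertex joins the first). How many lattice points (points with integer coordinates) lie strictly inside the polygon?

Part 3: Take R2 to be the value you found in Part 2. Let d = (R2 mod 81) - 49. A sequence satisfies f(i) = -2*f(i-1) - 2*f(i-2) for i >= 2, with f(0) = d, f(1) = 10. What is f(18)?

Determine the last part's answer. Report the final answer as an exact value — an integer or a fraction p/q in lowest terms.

Part 1: 7*(16)^3 + 8*(16)^2 - 2*(16)^1 + 1 = (28672) + (2048) + (-32) + (1) = 30689; answer 30689
Part 2: R1 = 30689; c = -36; cross terms: (-11*-1 - 5*-36)=191, (5*14 - 1*-1)=71, (1*-36 - -11*14)=118; twice the area = |380| = 380; area = 190; boundary points = 1 + 1 + 2 = 4; strictly interior points = area - boundary/2 + 1 = 189; answer 189
Part 3: R2 = 189; d = -22; f(2) = -2*(10) - 2*(-22) = 24; iterating: f(2)=24, f(3)=-68, f(4)=88, f(5)=-40, f(6)=-96, f(7)=272, f(8)=-352, f(9)=160, f(10)=384, f(11)=-1088, f(12)=1408, f(13)=-640, f(14)=-1536, f(15)=4352, f(16)=-5632, f(17)=2560, f(18)=6144; answer 6144

6144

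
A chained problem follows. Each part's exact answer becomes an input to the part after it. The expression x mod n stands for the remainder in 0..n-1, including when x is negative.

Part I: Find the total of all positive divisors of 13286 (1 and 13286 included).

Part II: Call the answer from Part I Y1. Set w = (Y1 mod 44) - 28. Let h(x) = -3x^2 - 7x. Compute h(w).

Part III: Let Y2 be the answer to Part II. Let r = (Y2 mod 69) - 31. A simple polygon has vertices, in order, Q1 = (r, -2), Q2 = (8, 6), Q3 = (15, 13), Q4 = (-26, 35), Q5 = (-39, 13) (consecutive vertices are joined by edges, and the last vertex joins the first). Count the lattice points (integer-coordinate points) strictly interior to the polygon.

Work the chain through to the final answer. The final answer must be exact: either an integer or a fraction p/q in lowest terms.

Part I: 13286 = 2 * 7 * 13 * 73; sigma = (1 + 2) * (1 + 7) * (1 + 13) * (1 + 73) = 3 * 8 * 14 * 74 = 24864; answer 24864
Part II: Y1 = 24864; w = -24; -3*(-24)^2 - 7*(-24)^1 = (-1728) + (168) = -1560; answer -1560
Part III: Y2 = -1560; r = -4; cross terms: (-4*6 - 8*-2)=-8, (8*13 - 15*6)=14, (15*35 - -26*13)=863, (-26*13 - -39*35)=1027, (-39*-2 - -4*13)=130; twice the area = |2026| = 2026; area = 1013; boundary points = 4 + 7 + 1 + 1 + 5 = 18; strictly interior points = area - boundary/2 + 1 = 1005; answer 1005

1005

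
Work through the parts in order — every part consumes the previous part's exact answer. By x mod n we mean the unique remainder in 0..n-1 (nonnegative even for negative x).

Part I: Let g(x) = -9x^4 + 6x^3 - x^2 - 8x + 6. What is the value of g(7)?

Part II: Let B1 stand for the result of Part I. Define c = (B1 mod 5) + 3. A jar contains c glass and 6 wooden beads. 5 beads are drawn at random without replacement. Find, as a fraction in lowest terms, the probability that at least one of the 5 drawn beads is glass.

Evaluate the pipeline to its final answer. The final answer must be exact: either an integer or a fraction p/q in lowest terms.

20/21

Part I: -9*(7)^4 + 6*(7)^3 - 1*(7)^2 - 8*(7)^1 + 6 = (-21609) + (2058) + (-49) + (-56) + (6) = -19650; answer -19650
Part II: B1 = -19650; c = 3; total draws C(9,5) = 126; complement C(6,5) = 6; favorable 126 - 6 = 120; P = 20/21; answer 20/21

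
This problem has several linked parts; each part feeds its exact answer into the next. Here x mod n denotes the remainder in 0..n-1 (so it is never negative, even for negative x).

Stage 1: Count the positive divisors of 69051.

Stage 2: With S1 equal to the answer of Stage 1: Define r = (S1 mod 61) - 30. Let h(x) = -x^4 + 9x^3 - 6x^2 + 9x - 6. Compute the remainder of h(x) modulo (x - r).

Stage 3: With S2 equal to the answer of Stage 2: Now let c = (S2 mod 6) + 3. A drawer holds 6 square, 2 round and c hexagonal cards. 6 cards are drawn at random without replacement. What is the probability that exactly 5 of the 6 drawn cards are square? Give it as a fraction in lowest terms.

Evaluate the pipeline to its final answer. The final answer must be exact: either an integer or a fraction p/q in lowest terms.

7/286

Stage 1: 69051 = 3 * 23017; number of divisors = (1+1) * (1+1) = 4; answer 4
Stage 2: S1 = 4; r = -26; remainder = value at the root: -1*(-26)^4 + 9*(-26)^3 - 6*(-26)^2 + 9*(-26)^1 - 6 = (-456976) + (-158184) + (-4056) + (-234) + (-6) = -619456; answer -619456
Stage 3: S2 = -619456; c = 5; total draws C(13,6) = 1716; favorable C(6,5)*C(7,1) = 42; P = 7/286; answer 7/286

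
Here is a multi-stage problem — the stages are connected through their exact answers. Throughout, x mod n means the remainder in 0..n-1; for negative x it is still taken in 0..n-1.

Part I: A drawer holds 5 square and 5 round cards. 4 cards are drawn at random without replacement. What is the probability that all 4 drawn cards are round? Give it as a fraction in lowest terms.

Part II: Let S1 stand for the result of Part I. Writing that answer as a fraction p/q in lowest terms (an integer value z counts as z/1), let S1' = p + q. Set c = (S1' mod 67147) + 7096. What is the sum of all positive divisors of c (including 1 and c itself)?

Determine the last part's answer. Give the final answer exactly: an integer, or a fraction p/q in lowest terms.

Part I: total draws C(10,4) = 210; favorable C(5,4) = 5; P = 1/42; answer 1/42
Part II: S1 = 1/42; threaded value p + q = 43; c = 7139; 7139 = 11^2 * 59; sigma = (1 + 11 + 121) * (1 + 59) = 133 * 60 = 7980; answer 7980

7980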